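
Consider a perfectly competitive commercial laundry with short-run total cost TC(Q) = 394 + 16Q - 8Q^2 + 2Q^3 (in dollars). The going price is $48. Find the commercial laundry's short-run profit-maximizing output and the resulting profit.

AVC = 16 - 8Q + 2Q^2 has its minimum $8 at Q = 2; price $48 clears that bar, so the firm operates.
MC = 16 - 16Q + 6Q^2. Setting P = MC and taking the root on the rising branch gives Q* = 4.
TR = 48·4 = 192. TC = 394 + 64 = 458. Profit = 192 − 458 = -$266.
By producing, the firm covers all variable cost plus $128 of fixed cost; shutting down would lose the full $394.

Profit = -$266 at Q = 4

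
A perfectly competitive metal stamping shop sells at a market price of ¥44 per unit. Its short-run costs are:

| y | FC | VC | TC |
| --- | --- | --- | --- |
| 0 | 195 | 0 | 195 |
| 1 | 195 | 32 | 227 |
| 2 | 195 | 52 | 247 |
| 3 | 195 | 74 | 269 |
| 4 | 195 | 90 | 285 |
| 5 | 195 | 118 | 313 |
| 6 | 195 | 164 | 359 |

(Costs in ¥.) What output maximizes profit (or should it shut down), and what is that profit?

y = 5; profit = -¥93

Compute π = P·y − TC at each output: y=0: -195; y=1: -183; y=2: -159; y=3: -137; y=4: -109; y=5: -93; y=6: -95.
Profit is maximized at y = 5. AVC there is 118/5 = ¥23.60 ≤ P, so producing beats shutting down (which would give -¥195).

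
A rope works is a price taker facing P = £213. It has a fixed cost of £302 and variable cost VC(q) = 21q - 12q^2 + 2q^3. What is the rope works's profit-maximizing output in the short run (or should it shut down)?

Produce at q = 8

Variable cost is VC = 21q - 12q^2 + 2q^3, so AVC = VC/q = 21 - 12q + 2q^2 and MC = dTC/dq = 21 - 24q + 6q^2.
AVC is minimized where dAVC/dq = -12 + 4q = 0, at q = 3; min AVC = 21 - 12·3 + 2·3^2 = £3.
Since P = £213 ≥ min AVC = £3, price covers variable cost and the firm should produce.
Set P = MC: 213 = 21 - 24q + 6q^2 → -192 - 24q + 6q^2 = 0. The roots are q = -4 and q = 8; the profit-maximizing output is on the rising part of MC, so q* = 8.
Check: AVC at q = 8 is £53 ≤ P, so revenue covers variable cost.
Profit = P·q − TC = 213·8 − 726 = £978.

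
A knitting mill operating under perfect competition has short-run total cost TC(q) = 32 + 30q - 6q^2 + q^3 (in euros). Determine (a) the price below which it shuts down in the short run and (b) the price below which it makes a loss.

Shutdown price = min AVC. AVC = 30 - 6q + q^2, with vertex at q = 3 and minimum €21.
ATC = 32/q + 30 - 6q + q^2. Setting dATC/dq = −32/q^2 − 6 + 2q = 0 gives q = 4 (since 2·4^3 − 6·4^2 = 32).
min ATC = 32/4 + 30 − 6·4 + 4^2 = €30. That is the break-even price.
Between these two prices the firm operates at a loss; above €30 it earns a profit.

Shutdown price = €21; break-even price = €30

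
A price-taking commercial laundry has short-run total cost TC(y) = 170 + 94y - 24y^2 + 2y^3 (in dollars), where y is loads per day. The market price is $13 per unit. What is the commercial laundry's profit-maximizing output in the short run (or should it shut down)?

From TC, MC = TC'(y) = 94 - 48y + 6y^2 and AVC = VC/y = 94 - 24y + 2y^2.
AVC is minimized where dAVC/dy = -24 + 4y = 0, at y = 6; min AVC = 94 - 24·6 + 2·6^2 = $22.
Since P = $13 < min AVC = $22, price fails to cover variable cost at any output.
Best response: produce nothing and absorb the $170 fixed cost.

Shut down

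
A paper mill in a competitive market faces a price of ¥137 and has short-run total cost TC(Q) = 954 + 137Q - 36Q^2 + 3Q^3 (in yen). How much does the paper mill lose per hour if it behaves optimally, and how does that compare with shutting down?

Profit = -¥186 at Q = 8

AVC = 137 - 36Q + 3Q^2 has its minimum ¥29 at Q = 6; price ¥137 clears that bar, so the firm operates.
With MC = 137 - 72Q + 9Q^2, P = MC on the upward-sloping part at Q* = 8.
TR = 137·8 = 1096. TC = 954 + 328 = 1282. Profit = 1096 − 1282 = -¥186.
That loss of ¥186 beats the ¥954 the firm would lose by shutting down; producing recovers ¥768 of fixed cost.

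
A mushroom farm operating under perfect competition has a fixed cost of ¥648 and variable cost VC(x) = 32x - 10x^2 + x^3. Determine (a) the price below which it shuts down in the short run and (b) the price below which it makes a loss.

Shutdown price = min AVC. AVC = 32 - 10x + x^2, with vertex at x = 5 and minimum ¥7.
ATC = 648/x + 32 - 10x + x^2. Setting dATC/dx = −648/x^2 − 10 + 2x = 0 gives x = 9 (since 2·9^3 − 10·9^2 = 648).
min ATC = 648/9 + 32 − 10·9 + 9^2 = ¥95. That is the break-even price.
Between these two prices the firm operates at a loss; above ¥95 it earns a profit.

Shutdown price = ¥7; break-even price = ¥95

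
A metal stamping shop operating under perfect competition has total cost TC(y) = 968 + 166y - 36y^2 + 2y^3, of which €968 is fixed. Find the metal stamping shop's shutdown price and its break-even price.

Shutdown price = min AVC. AVC = 166 - 36y + 2y^2, with vertex at y = 9 and minimum €4.
ATC = 968/y + 166 - 36y + 2y^2. Setting dATC/dy = −968/y^2 − 36 + 4y = 0 gives y = 11 (since 4·11^3 − 36·11^2 = 968).
min ATC = 968/11 + 166 − 36·11 + 2·11^2 = €100. That is the break-even price.
For €4 ≤ P < €100 the firm produces at a loss; below €4 it shuts down.

Shutdown price = €4; break-even price = €100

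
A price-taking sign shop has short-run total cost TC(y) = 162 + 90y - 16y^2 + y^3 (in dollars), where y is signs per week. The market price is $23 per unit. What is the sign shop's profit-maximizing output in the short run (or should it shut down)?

Variable cost is VC = 90y - 16y^2 + y^3, so AVC = VC/y = 90 - 16y + y^2 and MC = dTC/dy = 90 - 32y + 3y^2.
AVC is minimized where dAVC/dy = -16 + 2y = 0, at y = 8; min AVC = 90 - 16·8 + 8^2 = $26.
P = $23 lies below min AVC = $26; no output level covers variable cost.
Shutting down limits the loss to fixed cost, $162.

Shut down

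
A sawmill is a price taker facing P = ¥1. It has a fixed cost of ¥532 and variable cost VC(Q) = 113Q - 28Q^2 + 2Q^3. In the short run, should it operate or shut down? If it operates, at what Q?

From TC, MC = TC'(Q) = 113 - 56Q + 6Q^2 and AVC = VC/Q = 113 - 28Q + 2Q^2.
AVC hits its minimum where MC = AVC, at Q = 7, giving min AVC = 113 - 28·7 + 2·7^2 = ¥15.
Since P = ¥1 < min AVC = ¥15, price fails to cover variable cost at any output.
Shutting down limits the loss to fixed cost, ¥532.

Shut down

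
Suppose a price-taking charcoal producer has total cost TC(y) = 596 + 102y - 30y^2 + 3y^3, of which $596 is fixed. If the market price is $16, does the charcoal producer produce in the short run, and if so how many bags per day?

From TC, MC = TC'(y) = 102 - 60y + 9y^2 and AVC = VC/y = 102 - 30y + 3y^2.
AVC hits its minimum where MC = AVC, at y = 5, giving min AVC = 102 - 30·5 + 3·5^2 = $27.
With P < min AVC ($16 < $27), every unit sold adds to the loss.
Best response: produce nothing and absorb the $596 fixed cost.

Shut down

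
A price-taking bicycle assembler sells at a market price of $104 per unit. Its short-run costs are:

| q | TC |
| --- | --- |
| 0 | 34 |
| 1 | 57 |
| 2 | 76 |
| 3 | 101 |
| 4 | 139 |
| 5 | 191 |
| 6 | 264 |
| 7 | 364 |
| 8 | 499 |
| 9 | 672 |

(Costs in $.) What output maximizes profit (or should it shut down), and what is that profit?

q = 7; profit = $364

Profit at each row (π = 104q − TC): q=0: -34; q=1: 47; q=2: 132; q=3: 211; q=4: 277; q=5: 329; q=6: 360; q=7: 364; q=8: 333; q=9: 264.
Profit is maximized at q = 7. AVC there is 330/7 = $47.14 ≤ P, so producing beats shutting down (which would give -$34).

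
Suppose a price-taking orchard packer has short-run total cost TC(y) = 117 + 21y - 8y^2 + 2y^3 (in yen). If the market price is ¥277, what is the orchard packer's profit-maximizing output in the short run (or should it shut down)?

Strip out fixed cost: VC = 21y - 8y^2 + 2y^3. Then AVC = 21 - 8y + 2y^2 and MC = 21 - 16y + 6y^2.
AVC hits its minimum where MC = AVC, at y = 2, giving min AVC = 21 - 8·2 + 2·2^2 = ¥13.
Since P = ¥277 ≥ min AVC = ¥13, price covers variable cost and the firm should produce.
P = MC gives -256 - 16y + 6y^2 = 0, with roots -16/3 and 8. Take the larger (rising MC): y* = 8.
Check: AVC at y = 8 is ¥85 ≤ P, so revenue covers variable cost.
Profit = P·y − TC = 277·8 − 797 = ¥1419.

Produce at y = 8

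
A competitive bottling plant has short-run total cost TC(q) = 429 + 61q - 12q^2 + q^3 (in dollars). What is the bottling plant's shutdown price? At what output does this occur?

$25 per unit, at q = 6

The shutdown price is the minimum of AVC. VC = 61q - 12q^2 + q^3, so AVC = 61 - 12q + q^2.
At the minimum of AVC, MC = AVC. MC = 61 - 24q + 3q^2; setting MC = AVC gives 2q^2 - 12q = 0, so q = 6. min AVC = 25.
So the shutdown price is $25.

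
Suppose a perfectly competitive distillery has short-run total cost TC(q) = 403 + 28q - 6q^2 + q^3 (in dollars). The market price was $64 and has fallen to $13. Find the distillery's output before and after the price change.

AVC = 28 - 6q + q^2, minimized at q = 3 where min AVC = $19. MC = 28 - 12q + 3q^2.
At P = $64 ≥ min AVC, set P = MC on the rising branch: q = 6.
At P = $13 < min AVC = $19, price no longer covers variable cost at any output, so the firm shuts down: q = 0.

Output falls from 6 to 0 (the firm shuts down)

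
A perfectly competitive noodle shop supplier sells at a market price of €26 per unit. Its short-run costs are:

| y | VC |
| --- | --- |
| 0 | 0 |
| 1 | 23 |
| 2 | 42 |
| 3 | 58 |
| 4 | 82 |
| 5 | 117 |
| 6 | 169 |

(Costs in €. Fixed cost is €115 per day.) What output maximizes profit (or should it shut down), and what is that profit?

y = 4; profit = -€93

Compute π = P·y − TC at each output: y=0: -115; y=1: -112; y=2: -105; y=3: -95; y=4: -93; y=5: -102; y=6: -128.
Profit is maximized at y = 4. AVC there is 82/4 = €20.50 ≤ P, so producing beats shutting down (which would give -€115).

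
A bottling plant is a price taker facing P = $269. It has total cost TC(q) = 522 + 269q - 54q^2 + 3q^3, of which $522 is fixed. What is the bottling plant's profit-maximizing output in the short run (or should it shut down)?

Strip out fixed cost: VC = 269q - 54q^2 + 3q^3. Then AVC = 269 - 54q + 3q^2 and MC = 269 - 108q + 9q^2.
AVC is minimized where dAVC/dq = -54 + 6q = 0, at q = 9; min AVC = 269 - 54·9 + 3·9^2 = $26.
P = $269 exceeds min AVC = $26, so the firm stays open.
P = MC gives -108q + 9q^2 = 0, with roots 0 and 12. Take the larger (rising MC): q* = 12.
Check: AVC at q = 12 is $53 ≤ P, so revenue covers variable cost.
Profit = P·q − TC = 269·12 − 1158 = $2070.

Produce at q = 12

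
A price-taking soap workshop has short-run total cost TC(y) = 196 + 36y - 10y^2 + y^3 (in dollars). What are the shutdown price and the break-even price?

Shutdown price = $11; break-even price = $43

AVC = 36 - 10y + y^2; minimized at y = 5, giving min AVC = $11. That is the shutdown price.
ATC = 196/y + 36 - 10y + y^2. Setting dATC/dy = −196/y^2 − 10 + 2y = 0 gives y = 7 (since 2·7^3 − 10·7^2 = 196).
min ATC = 196/7 + 36 − 10·7 + 7^2 = $43. That is the break-even price.
For $11 ≤ P < $43 the firm produces at a loss; below $11 it shuts down.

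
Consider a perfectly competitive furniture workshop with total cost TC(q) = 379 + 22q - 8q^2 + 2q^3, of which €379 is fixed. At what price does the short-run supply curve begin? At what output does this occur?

The firm shuts down when price falls below the minimum of average variable cost. AVC = VC/q = 22 - 8q + 2q^2.
At the minimum of AVC, MC = AVC. MC = 22 - 16q + 6q^2; setting MC = AVC gives 4q^2 - 8q = 0, so q = 2. min AVC = 14.
The firm shuts down for any P below €14.

€14 per unit, at q = 2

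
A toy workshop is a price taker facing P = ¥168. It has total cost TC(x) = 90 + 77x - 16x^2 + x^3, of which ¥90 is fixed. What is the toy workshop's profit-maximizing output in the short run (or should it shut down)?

Variable cost is VC = 77x - 16x^2 + x^3, so AVC = VC/x = 77 - 16x + x^2 and MC = dTC/dx = 77 - 32x + 3x^2.
AVC hits its minimum where MC = AVC, at x = 8, giving min AVC = 77 - 16·8 + 8^2 = ¥13.
Because ¥168 ≥ ¥13, revenue can cover variable cost; the firm operates.
P = MC gives -91 - 32x + 3x^2 = 0, with roots -7/3 and 13. Take the larger (rising MC): x* = 13.
Check: AVC at x = 13 is ¥38 ≤ P, so revenue covers variable cost.
Profit = P·x − TC = 168·13 − 584 = ¥1600.

Produce at x = 13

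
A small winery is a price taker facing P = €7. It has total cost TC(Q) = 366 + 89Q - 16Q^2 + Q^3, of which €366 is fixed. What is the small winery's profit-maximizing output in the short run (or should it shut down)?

Variable cost is VC = 89Q - 16Q^2 + Q^3, so AVC = VC/Q = 89 - 16Q + Q^2 and MC = dTC/dQ = 89 - 32Q + 3Q^2.
The AVC parabola has its vertex at Q = 16/2 = 8, where AVC = 89 - 16·8 + 8^2 = €25.
Since P = €7 < min AVC = €25, price fails to cover variable cost at any output.
The firm minimizes its loss by shutting down and losing only its fixed cost of €366.

Shut down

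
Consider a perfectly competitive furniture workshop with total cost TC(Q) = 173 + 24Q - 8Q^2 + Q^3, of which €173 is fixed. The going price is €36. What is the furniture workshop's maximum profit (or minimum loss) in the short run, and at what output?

Profit = -€29 at Q = 6

AVC = 24 - 8Q + Q^2; min AVC = €8 at Q = 4. Since P = €36 ≥ min AVC, the firm produces.
With MC = 24 - 16Q + 3Q^2, P = MC on the upward-sloping part at Q* = 6.
TR = 36·6 = 216. TC = 173 + 72 = 245. Profit = 216 − 245 = -€29.
Shutting down would mean losing the fixed cost of €173, so operating at a loss of €29 is better by €144.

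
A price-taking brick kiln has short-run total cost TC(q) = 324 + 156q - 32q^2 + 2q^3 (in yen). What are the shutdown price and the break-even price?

AVC = 156 - 32q + 2q^2; minimized at q = 8, giving min AVC = ¥28. That is the shutdown price.
ATC = 324/q + 156 - 32q + 2q^2. Setting dATC/dq = −324/q^2 − 32 + 4q = 0 gives q = 9 (since 4·9^3 − 32·9^2 = 324).
min ATC = 324/9 + 156 − 32·9 + 2·9^2 = ¥66. That is the break-even price.
Between these two prices the firm operates at a loss; above ¥66 it earns a profit.

Shutdown price = ¥28; break-even price = ¥66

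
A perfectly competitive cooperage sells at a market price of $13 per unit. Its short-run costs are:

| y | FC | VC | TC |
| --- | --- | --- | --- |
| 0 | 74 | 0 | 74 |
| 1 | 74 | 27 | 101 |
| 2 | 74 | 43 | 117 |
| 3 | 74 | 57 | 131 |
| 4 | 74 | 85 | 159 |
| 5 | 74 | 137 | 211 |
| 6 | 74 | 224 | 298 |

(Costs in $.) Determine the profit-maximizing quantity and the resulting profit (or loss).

Tabulate TR − TC: y=0: -74; y=1: -88; y=2: -91; y=3: -92; y=4: -107; y=5: -146; y=6: -220.
Profit is highest at y = 0. Equivalently, the lowest AVC in the table is 57/3 ≈ $19 at y = 3, and P = $13 falls below it — price never covers variable cost, so the firm shuts down and loses only its fixed cost.

y = 0 (shut down); profit = -$74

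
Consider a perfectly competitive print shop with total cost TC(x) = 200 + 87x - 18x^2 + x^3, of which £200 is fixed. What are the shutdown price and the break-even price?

Shutdown price = £6; break-even price = £27

Shutdown price = min AVC. AVC = 87 - 18x + x^2, with vertex at x = 9 and minimum £6.
ATC = 200/x + 87 - 18x + x^2. Setting dATC/dx = −200/x^2 − 18 + 2x = 0 gives x = 10 (since 2·10^3 − 18·10^2 = 200).
min ATC = 200/10 + 87 − 18·10 + 10^2 = £27. That is the break-even price.
Between these two prices the firm operates at a loss; above £27 it earns a profit.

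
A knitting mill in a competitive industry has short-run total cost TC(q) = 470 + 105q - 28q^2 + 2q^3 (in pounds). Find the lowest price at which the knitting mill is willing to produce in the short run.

Short-run supply begins at min AVC. From VC = 105q - 28q^2 + 2q^3, AVC = 105 - 28q + 2q^2.
At the minimum of AVC, MC = AVC. MC = 105 - 56q + 6q^2; setting MC = AVC gives 4q^2 - 28q = 0, so q = 7. min AVC = 7.
So the shutdown price is £7.

£7 per unit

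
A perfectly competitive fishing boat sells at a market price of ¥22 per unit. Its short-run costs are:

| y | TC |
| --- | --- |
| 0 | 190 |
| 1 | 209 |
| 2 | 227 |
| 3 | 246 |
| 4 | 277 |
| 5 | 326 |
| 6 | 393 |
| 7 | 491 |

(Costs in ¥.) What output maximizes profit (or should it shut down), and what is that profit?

y = 3; profit = -¥180

Tabulate TR − TC: y=0: -190; y=1: -187; y=2: -183; y=3: -180; y=4: -189; y=5: -216; y=6: -261; y=7: -337.
Profit is maximized at y = 3. AVC there is 56/3 = ¥18.67 ≤ P, so producing beats shutting down (which would give -¥190).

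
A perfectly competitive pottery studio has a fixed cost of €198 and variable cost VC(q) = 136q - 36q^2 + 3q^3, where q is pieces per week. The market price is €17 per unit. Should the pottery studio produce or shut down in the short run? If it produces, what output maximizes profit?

Variable cost is VC = 136q - 36q^2 + 3q^3, so AVC = VC/q = 136 - 36q + 3q^2 and MC = dTC/dq = 136 - 72q + 9q^2.
The AVC parabola has its vertex at q = 36/6 = 6, where AVC = 136 - 36·6 + 3·6^2 = €28.
With P < min AVC (€17 < €28), every unit sold adds to the loss.
Shutting down limits the loss to fixed cost, €198.

Shut down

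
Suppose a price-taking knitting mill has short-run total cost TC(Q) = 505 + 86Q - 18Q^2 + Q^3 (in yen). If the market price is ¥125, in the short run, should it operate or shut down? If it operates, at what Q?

Produce at Q = 13

Variable cost is VC = 86Q - 18Q^2 + Q^3, so AVC = VC/Q = 86 - 18Q + Q^2 and MC = dTC/dQ = 86 - 36Q + 3Q^2.
AVC hits its minimum where MC = AVC, at Q = 9, giving min AVC = 86 - 18·9 + 9^2 = ¥5.
Because ¥125 ≥ ¥5, revenue can cover variable cost; the firm operates.
Solving P = MC: -39 - 36Q + 3Q^2 = 0 ⇒ Q = -1 or 13. On the upward-sloping branch, Q* = 13.
Check: AVC at Q = 13 is ¥21 ≤ P, so revenue covers variable cost.
Profit = P·Q − TC = 125·13 − 778 = ¥847.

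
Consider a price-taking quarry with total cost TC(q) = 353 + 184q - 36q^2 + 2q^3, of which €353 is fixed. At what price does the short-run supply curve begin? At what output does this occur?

€22 per unit, at q = 9

The shutdown price is the minimum of AVC. VC = 184q - 36q^2 + 2q^3, so AVC = 184 - 36q + 2q^2.
dAVC/dq = -36 + 4q = 0 gives q = 9. min AVC = 184 - 36·9 + 2·9^2 = 22.
So the shutdown price is €22.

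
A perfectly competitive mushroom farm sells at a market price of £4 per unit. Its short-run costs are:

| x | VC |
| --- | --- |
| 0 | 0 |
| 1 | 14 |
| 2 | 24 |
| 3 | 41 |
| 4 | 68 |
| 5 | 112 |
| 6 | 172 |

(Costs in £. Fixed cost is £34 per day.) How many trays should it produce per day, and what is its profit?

x = 0 (shut down); profit = -£34

Tabulate TR − TC: x=0: -34; x=1: -44; x=2: -50; x=3: -63; x=4: -86; x=5: -126; x=6: -182.
Profit is highest at x = 0. Equivalently, the lowest AVC in the table is 24/2 ≈ £12 at x = 2, and P = £4 falls below it — price never covers variable cost, so the firm shuts down and loses only its fixed cost.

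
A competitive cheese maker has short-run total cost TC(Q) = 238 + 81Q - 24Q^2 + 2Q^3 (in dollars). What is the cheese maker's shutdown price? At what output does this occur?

The firm shuts down when price falls below the minimum of average variable cost. AVC = VC/Q = 81 - 24Q + 2Q^2.
At the minimum of AVC, MC = AVC. MC = 81 - 48Q + 6Q^2; setting MC = AVC gives 4Q^2 - 24Q = 0, so Q = 6. min AVC = 9.
The firm shuts down for any P below $9.

$9 per unit, at Q = 6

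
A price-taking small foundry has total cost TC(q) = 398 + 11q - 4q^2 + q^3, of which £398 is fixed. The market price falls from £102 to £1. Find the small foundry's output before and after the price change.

Output falls from 7 to 0 (the firm shuts down)

MC = 11 - 8q + 3q^2; the shutdown threshold is min AVC = £7 (at q = 2).
With P = £102 above the shutdown price, P = MC gives q = 7.
At P = £1 < min AVC = £7, price no longer covers variable cost at any output, so the firm shuts down: q = 0.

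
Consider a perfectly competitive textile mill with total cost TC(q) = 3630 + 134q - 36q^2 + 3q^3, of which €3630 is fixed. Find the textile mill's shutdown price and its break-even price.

Shutdown price = €26; break-even price = €431

Shutdown price = min AVC. AVC = 134 - 36q + 3q^2, with vertex at q = 6 and minimum €26.
ATC = 3630/q + 134 - 36q + 3q^2. Setting dATC/dq = −3630/q^2 − 36 + 6q = 0 gives q = 11 (since 6·11^3 − 36·11^2 = 3630).
min ATC = 3630/11 + 134 − 36·11 + 3·11^2 = €431. That is the break-even price.
Between these two prices the firm operates at a loss; above €431 it earns a profit.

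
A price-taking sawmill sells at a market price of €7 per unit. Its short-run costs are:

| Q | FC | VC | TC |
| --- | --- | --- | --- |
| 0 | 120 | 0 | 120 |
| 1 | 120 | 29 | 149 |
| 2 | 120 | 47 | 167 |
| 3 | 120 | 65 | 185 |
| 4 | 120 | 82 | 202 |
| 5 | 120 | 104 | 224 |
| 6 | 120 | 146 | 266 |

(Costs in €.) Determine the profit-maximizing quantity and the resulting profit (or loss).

Profit at each row (π = 7Q − TC): Q=0: -120; Q=1: -142; Q=2: -153; Q=3: -164; Q=4: -174; Q=5: -189; Q=6: -224.
Profit is highest at Q = 0. Equivalently, the lowest AVC in the table is 82/4 ≈ €20.50 at Q = 4, and P = €7 falls below it — price never covers variable cost, so the firm shuts down and loses only its fixed cost.

Q = 0 (shut down); profit = -€120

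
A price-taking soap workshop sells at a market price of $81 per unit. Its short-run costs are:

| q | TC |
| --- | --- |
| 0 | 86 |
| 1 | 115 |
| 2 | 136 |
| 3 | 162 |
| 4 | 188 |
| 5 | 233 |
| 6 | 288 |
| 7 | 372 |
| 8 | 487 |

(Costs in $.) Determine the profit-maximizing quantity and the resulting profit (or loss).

q = 6; profit = $198

Tabulate TR − TC: q=0: -86; q=1: -34; q=2: 26; q=3: 81; q=4: 136; q=5: 172; q=6: 198; q=7: 195; q=8: 161.
Profit is maximized at q = 6. AVC there is 202/6 = $33.67 ≤ P, so producing beats shutting down (which would give -$86).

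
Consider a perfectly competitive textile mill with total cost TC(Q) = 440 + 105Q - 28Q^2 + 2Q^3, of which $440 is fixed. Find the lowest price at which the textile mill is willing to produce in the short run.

$7 per unit

The firm shuts down when price falls below the minimum of average variable cost. AVC = VC/Q = 105 - 28Q + 2Q^2.
dAVC/dQ = -28 + 4Q = 0 gives Q = 7. min AVC = 105 - 28·7 + 2·7^2 = 7.
For P < $7 the firm produces nothing.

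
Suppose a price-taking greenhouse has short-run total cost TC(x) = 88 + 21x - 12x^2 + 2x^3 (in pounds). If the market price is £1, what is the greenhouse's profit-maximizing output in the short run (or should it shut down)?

Shut down

Strip out fixed cost: VC = 21x - 12x^2 + 2x^3. Then AVC = 21 - 12x + 2x^2 and MC = 21 - 24x + 6x^2.
AVC is minimized where dAVC/dx = -12 + 4x = 0, at x = 3; min AVC = 21 - 12·3 + 2·3^2 = £3.
P = £1 lies below min AVC = £3; no output level covers variable cost.
Shutting down limits the loss to fixed cost, £88.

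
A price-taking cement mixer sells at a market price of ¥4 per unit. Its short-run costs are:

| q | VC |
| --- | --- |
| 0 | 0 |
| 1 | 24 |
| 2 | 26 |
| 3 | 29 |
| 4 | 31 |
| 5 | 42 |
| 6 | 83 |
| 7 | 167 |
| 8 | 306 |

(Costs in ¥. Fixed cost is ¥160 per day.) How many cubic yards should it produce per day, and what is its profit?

Compute π = P·q − TC at each output: q=0: -160; q=1: -180; q=2: -178; q=3: -177; q=4: -175; q=5: -182; q=6: -219; q=7: -299; q=8: -434.
Profit is highest at q = 0. Equivalently, the lowest AVC in the table is 31/4 ≈ ¥7.75 at q = 4, and P = ¥4 falls below it — price never covers variable cost, so the firm shuts down and loses only its fixed cost.

q = 0 (shut down); profit = -¥160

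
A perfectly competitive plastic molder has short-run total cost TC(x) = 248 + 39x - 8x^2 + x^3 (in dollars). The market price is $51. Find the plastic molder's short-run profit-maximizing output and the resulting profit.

Profit = -$104 at x = 6

AVC = 39 - 8x + x^2 has its minimum $23 at x = 4; price $51 clears that bar, so the firm operates.
With MC = 39 - 16x + 3x^2, P = MC on the upward-sloping part at x* = 6.
TR = 51·6 = 306. TC = 248 + 162 = 410. Profit = 306 − 410 = -$104.
That loss of $104 beats the $248 the firm would lose by shutting down; producing recovers $144 of fixed cost.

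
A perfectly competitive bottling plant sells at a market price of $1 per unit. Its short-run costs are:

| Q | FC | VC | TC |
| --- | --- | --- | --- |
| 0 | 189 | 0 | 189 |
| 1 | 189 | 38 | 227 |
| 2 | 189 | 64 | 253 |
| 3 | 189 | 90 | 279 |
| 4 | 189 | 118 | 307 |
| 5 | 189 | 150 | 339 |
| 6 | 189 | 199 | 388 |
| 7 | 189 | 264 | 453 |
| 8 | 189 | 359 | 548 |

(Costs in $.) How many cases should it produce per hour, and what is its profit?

Tabulate TR − TC: Q=0: -189; Q=1: -226; Q=2: -251; Q=3: -276; Q=4: -303; Q=5: -334; Q=6: -382; Q=7: -446; Q=8: -540.
Profit is highest at Q = 0. Equivalently, the lowest AVC in the table is 118/4 ≈ $29.50 at Q = 4, and P = $1 falls below it — price never covers variable cost, so the firm shuts down and loses only its fixed cost.

Q = 0 (shut down); profit = -$189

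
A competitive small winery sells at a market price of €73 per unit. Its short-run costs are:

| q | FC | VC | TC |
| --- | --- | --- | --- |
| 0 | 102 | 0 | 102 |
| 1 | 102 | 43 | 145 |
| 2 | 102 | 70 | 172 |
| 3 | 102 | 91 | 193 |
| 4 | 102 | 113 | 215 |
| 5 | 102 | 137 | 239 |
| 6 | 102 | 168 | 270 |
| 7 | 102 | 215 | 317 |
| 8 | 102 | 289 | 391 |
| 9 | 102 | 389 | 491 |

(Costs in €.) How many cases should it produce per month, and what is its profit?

Profit at each row (π = 73q − TC): q=0: -102; q=1: -72; q=2: -26; q=3: 26; q=4: 77; q=5: 126; q=6: 168; q=7: 194; q=8: 193; q=9: 166.
Profit is maximized at q = 7. AVC there is 215/7 = €30.71 ≤ P, so producing beats shutting down (which would give -€102).

q = 7; profit = €194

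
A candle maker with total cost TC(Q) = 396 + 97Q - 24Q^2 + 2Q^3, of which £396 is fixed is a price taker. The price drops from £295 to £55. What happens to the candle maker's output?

MC = 97 - 48Q + 6Q^2; the shutdown threshold is min AVC = £25 (at Q = 6).
At P = £295 ≥ min AVC, set P = MC on the rising branch: Q = 11.
At P = £55 ≥ min AVC, set P = MC: Q = 7. The firm stays open but cuts output.

Output falls from 11 to 7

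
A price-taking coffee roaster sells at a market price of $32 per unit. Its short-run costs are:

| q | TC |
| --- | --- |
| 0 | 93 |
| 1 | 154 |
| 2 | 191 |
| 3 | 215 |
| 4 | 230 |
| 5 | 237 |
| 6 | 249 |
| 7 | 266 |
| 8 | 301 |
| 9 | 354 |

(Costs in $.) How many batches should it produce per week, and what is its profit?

Tabulate TR − TC: q=0: -93; q=1: -122; q=2: -127; q=3: -119; q=4: -102; q=5: -77; q=6: -57; q=7: -42; q=8: -45; q=9: -66.
Profit is maximized at q = 7. AVC there is 173/7 = $24.71 ≤ P, so producing beats shutting down (which would give -$93).

q = 7; profit = -$42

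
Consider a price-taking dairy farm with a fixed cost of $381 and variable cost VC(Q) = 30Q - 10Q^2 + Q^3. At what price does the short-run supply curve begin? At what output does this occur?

The shutdown price is the minimum of AVC. VC = 30Q - 10Q^2 + Q^3, so AVC = 30 - 10Q + Q^2.
dAVC/dQ = -10 + 2Q = 0 gives Q = 5. min AVC = 30 - 10·5 + 5^2 = 5.
So the shutdown price is $5.

$5 per unit, at Q = 5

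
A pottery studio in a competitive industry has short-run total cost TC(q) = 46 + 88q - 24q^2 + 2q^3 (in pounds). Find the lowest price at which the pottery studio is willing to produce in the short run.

The shutdown price is the minimum of AVC. VC = 88q - 24q^2 + 2q^3, so AVC = 88 - 24q + 2q^2.
At the minimum of AVC, MC = AVC. MC = 88 - 48q + 6q^2; setting MC = AVC gives 4q^2 - 24q = 0, so q = 6. min AVC = 16.
The firm shuts down for any P below £16.

£16 per unit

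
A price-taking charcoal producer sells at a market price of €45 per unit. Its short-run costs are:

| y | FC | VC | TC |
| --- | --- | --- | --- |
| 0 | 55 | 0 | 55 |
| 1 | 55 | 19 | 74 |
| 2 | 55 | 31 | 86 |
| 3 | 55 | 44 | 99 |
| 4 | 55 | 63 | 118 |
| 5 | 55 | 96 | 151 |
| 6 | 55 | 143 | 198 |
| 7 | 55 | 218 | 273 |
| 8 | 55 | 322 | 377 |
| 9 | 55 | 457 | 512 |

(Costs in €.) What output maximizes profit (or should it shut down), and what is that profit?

y = 5; profit = €74

Compute π = P·y − TC at each output: y=0: -55; y=1: -29; y=2: 4; y=3: 36; y=4: 62; y=5: 74; y=6: 72; y=7: 42; y=8: -17; y=9: -107.
Profit is maximized at y = 5. AVC there is 96/5 = €19.20 ≤ P, so producing beats shutting down (which would give -€55).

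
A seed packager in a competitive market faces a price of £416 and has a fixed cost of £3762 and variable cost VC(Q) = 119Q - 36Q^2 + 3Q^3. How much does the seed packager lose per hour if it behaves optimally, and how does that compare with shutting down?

Profit = -£132 at Q = 11

AVC = 119 - 36Q + 3Q^2 has its minimum £11 at Q = 6; price £416 clears that bar, so the firm operates.
With MC = 119 - 72Q + 9Q^2, P = MC on the upward-sloping part at Q* = 11.
TR = 416·11 = 4576. TC = 3762 + 946 = 4708. Profit = 4576 − 4708 = -£132.
That loss of £132 beats the £3762 the firm would lose by shutting down; producing recovers £3630 of fixed cost.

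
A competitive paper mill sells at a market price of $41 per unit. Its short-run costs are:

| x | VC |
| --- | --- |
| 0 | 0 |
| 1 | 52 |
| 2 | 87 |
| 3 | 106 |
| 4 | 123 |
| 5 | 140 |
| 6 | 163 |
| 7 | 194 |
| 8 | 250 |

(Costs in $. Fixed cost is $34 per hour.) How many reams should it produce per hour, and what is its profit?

x = 7; profit = $59

Profit at each row (π = 41x − TC): x=0: -34; x=1: -45; x=2: -39; x=3: -17; x=4: 7; x=5: 31; x=6: 49; x=7: 59; x=8: 44.
Profit is maximized at x = 7. AVC there is 194/7 = $27.71 ≤ P, so producing beats shutting down (which would give -$34).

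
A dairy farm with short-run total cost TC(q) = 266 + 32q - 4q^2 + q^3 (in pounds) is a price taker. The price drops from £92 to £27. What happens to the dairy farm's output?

MC = 32 - 8q + 3q^2; the shutdown threshold is min AVC = £28 (at q = 2).
At P = £92 ≥ min AVC, set P = MC on the rising branch: q = 6.
At P = £27 < min AVC = £28, price no longer covers variable cost at any output, so the firm shuts down: q = 0.

Output falls from 6 to 0 (the firm shuts down)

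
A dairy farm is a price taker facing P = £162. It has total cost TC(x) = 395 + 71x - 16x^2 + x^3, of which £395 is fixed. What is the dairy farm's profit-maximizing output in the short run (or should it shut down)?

Produce at x = 13

Variable cost is VC = 71x - 16x^2 + x^3, so AVC = VC/x = 71 - 16x + x^2 and MC = dTC/dx = 71 - 32x + 3x^2.
The AVC parabola has its vertex at x = 16/2 = 8, where AVC = 71 - 16·8 + 8^2 = £7.
P = £162 exceeds min AVC = £7, so the firm stays open.
Set P = MC: 162 = 71 - 32x + 3x^2 → -91 - 32x + 3x^2 = 0. The roots are x = -7/3 and x = 13; the profit-maximizing output is on the rising part of MC, so x* = 13.
Check: AVC at x = 13 is £32 ≤ P, so revenue covers variable cost.
Profit = P·x − TC = 162·13 − 811 = £1295.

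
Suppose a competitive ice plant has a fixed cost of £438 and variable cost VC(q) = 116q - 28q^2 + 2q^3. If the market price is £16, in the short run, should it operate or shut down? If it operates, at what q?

Shut down

Strip out fixed cost: VC = 116q - 28q^2 + 2q^3. Then AVC = 116 - 28q + 2q^2 and MC = 116 - 56q + 6q^2.
The AVC parabola has its vertex at q = 28/4 = 7, where AVC = 116 - 28·7 + 2·7^2 = £18.
With P < min AVC (£16 < £18), every unit sold adds to the loss.
The firm minimizes its loss by shutting down and losing only its fixed cost of £438.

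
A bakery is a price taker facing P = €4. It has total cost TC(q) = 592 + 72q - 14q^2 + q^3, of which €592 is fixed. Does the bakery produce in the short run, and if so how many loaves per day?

Strip out fixed cost: VC = 72q - 14q^2 + q^3. Then AVC = 72 - 14q + q^2 and MC = 72 - 28q + 3q^2.
AVC is minimized where dAVC/dq = -14 + 2q = 0, at q = 7; min AVC = 72 - 14·7 + 7^2 = €23.
With P < min AVC (€4 < €23), every unit sold adds to the loss.
The firm minimizes its loss by shutting down and losing only its fixed cost of €592.

Shut down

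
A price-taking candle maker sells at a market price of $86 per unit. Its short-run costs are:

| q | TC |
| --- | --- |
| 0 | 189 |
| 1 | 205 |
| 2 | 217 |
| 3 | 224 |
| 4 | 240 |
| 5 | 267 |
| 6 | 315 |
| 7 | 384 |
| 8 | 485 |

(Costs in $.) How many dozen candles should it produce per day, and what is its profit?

Profit at each row (π = 86q − TC): q=0: -189; q=1: -119; q=2: -45; q=3: 34; q=4: 104; q=5: 163; q=6: 201; q=7: 218; q=8: 203.
Profit is maximized at q = 7. AVC there is 195/7 = $27.86 ≤ P, so producing beats shutting down (which would give -$189).

q = 7; profit = $218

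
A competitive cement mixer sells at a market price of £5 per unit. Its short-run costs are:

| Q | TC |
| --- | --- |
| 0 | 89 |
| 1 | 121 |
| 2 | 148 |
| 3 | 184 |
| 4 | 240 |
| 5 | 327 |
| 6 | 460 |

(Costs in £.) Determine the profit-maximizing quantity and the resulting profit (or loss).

Tabulate TR − TC: Q=0: -89; Q=1: -116; Q=2: -138; Q=3: -169; Q=4: -220; Q=5: -302; Q=6: -430.
Profit is highest at Q = 0. Equivalently, the lowest AVC in the table is 59/2 ≈ £29.50 at Q = 2, and P = £5 falls below it — price never covers variable cost, so the firm shuts down and loses only its fixed cost.

Q = 0 (shut down); profit = -£89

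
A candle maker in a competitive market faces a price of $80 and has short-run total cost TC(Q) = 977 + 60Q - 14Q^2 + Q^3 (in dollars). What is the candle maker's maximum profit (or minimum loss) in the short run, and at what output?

Profit = -$377 at Q = 10

AVC = 60 - 14Q + Q^2; min AVC = $11 at Q = 7. Since P = $80 ≥ min AVC, the firm produces.
With MC = 60 - 28Q + 3Q^2, P = MC on the upward-sloping part at Q* = 10.
TR = 80·10 = 800. TC = 977 + 200 = 1177. Profit = 800 − 1177 = -$377.
That loss of $377 beats the $977 the firm would lose by shutting down; producing recovers $600 of fixed cost.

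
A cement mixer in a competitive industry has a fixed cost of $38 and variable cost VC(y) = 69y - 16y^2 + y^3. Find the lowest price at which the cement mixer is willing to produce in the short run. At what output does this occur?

$5 per unit, at y = 8

Short-run supply begins at min AVC. From VC = 69y - 16y^2 + y^3, AVC = 69 - 16y + y^2.
dAVC/dy = -16 + 2y = 0 gives y = 8. min AVC = 69 - 16·8 + 8^2 = 5.
So the shutdown price is $5.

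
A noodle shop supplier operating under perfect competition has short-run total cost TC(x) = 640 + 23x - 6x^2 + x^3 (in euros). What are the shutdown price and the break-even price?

Shutdown price = min AVC. AVC = 23 - 6x + x^2, with vertex at x = 3 and minimum €14.
ATC = 640/x + 23 - 6x + x^2. Setting dATC/dx = −640/x^2 − 6 + 2x = 0 gives x = 8 (since 2·8^3 − 6·8^2 = 640).
min ATC = 640/8 + 23 − 6·8 + 8^2 = €119. That is the break-even price.
For €14 ≤ P < €119 the firm produces at a loss; below €14 it shuts down.

Shutdown price = €14; break-even price = €119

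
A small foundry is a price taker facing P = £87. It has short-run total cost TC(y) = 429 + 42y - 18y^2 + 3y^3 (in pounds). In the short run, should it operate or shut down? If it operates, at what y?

Produce at y = 5

Variable cost is VC = 42y - 18y^2 + 3y^3, so AVC = VC/y = 42 - 18y + 3y^2 and MC = dTC/dy = 42 - 36y + 9y^2.
AVC is minimized where dAVC/dy = -18 + 6y = 0, at y = 3; min AVC = 42 - 18·3 + 3·3^2 = £15.
P = £87 exceeds min AVC = £15, so the firm stays open.
Solving P = MC: -45 - 36y + 9y^2 = 0 ⇒ y = -1 or 5. On the upward-sloping branch, y* = 5.
Check: AVC at y = 5 is £27 ≤ P, so revenue covers variable cost.
Profit = P·y − TC = 87·5 − 564 = -£129, a loss, but smaller than the £429 fixed cost the firm would lose by shutting down.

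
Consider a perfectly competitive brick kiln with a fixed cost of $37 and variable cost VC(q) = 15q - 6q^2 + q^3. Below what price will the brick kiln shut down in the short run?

The firm shuts down when price falls below the minimum of average variable cost. AVC = VC/q = 15 - 6q + q^2.
dAVC/dq = -6 + 2q = 0 gives q = 3. min AVC = 15 - 6·3 + 3^2 = 6.
For P < $6 the firm produces nothing.

$6 per unit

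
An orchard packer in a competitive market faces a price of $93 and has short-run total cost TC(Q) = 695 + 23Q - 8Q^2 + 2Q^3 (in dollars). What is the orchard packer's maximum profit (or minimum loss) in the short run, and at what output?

AVC = 23 - 8Q + 2Q^2; min AVC = $15 at Q = 2. Since P = $93 ≥ min AVC, the firm produces.
MC = 23 - 16Q + 6Q^2. Setting P = MC and taking the root on the rising branch gives Q* = 5.
TR = 93·5 = 465. TC = 695 + 165 = 860. Profit = 465 − 860 = -$395.
That loss of $395 beats the $695 the firm would lose by shutting down; producing recovers $300 of fixed cost.

Profit = -$395 at Q = 5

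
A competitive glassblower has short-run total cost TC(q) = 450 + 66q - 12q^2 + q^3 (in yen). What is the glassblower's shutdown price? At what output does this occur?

¥30 per unit, at q = 6

Short-run supply begins at min AVC. From VC = 66q - 12q^2 + q^3, AVC = 66 - 12q + q^2.
At the minimum of AVC, MC = AVC. MC = 66 - 24q + 3q^2; setting MC = AVC gives 2q^2 - 12q = 0, so q = 6. min AVC = 30.
The firm shuts down for any P below ¥30.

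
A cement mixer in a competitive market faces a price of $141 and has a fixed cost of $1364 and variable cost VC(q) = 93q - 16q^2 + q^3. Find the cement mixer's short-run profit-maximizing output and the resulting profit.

Profit = -$212 at q = 12

AVC = 93 - 16q + q^2; min AVC = $29 at q = 8. Since P = $141 ≥ min AVC, the firm produces.
With MC = 93 - 32q + 3q^2, P = MC on the upward-sloping part at q* = 12.
TR = 141·12 = 1692. TC = 1364 + 540 = 1904. Profit = 1692 − 1904 = -$212.
Shutting down would mean losing the fixed cost of $1364, so operating at a loss of $212 is better by $1152.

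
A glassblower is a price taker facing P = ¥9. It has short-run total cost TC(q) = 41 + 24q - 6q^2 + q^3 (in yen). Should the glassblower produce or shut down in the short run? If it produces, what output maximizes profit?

From TC, MC = TC'(q) = 24 - 12q + 3q^2 and AVC = VC/q = 24 - 6q + q^2.
The AVC parabola has its vertex at q = 6/2 = 3, where AVC = 24 - 6·3 + 3^2 = ¥15.
P = ¥9 lies below min AVC = ¥15; no output level covers variable cost.
The firm minimizes its loss by shutting down and losing only its fixed cost of ¥41.

Shut down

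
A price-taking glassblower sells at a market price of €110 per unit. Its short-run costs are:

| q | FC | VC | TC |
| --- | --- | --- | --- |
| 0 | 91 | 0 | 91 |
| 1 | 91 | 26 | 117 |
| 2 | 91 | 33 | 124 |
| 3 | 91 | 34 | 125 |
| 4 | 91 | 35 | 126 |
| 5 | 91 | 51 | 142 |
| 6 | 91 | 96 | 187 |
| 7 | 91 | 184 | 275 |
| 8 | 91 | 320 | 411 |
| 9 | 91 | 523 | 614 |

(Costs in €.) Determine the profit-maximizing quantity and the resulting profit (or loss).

q = 7; profit = €495

Tabulate TR − TC: q=0: -91; q=1: -7; q=2: 96; q=3: 205; q=4: 314; q=5: 408; q=6: 473; q=7: 495; q=8: 469; q=9: 376.
Profit is maximized at q = 7. AVC there is 184/7 = €26.29 ≤ P, so producing beats shutting down (which would give -€91).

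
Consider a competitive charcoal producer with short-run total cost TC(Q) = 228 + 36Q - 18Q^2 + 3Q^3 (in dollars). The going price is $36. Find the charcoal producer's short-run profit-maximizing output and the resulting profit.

AVC = 36 - 18Q + 3Q^2; min AVC = $9 at Q = 3. Since P = $36 ≥ min AVC, the firm produces.
With MC = 36 - 36Q + 9Q^2, P = MC on the upward-sloping part at Q* = 4.
TR = 36·4 = 144. TC = 228 + 48 = 276. Profit = 144 − 276 = -$132.
By producing, the firm covers all variable cost plus $96 of fixed cost; shutting down would lose the full $228.

Profit = -$132 at Q = 4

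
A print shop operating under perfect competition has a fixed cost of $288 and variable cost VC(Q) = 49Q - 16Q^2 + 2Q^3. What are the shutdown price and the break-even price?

AVC = 49 - 16Q + 2Q^2; minimized at Q = 4, giving min AVC = $17. That is the shutdown price.
ATC = 288/Q + 49 - 16Q + 2Q^2. Setting dATC/dQ = −288/Q^2 − 16 + 4Q = 0 gives Q = 6 (since 4·6^3 − 16·6^2 = 288).
min ATC = 288/6 + 49 − 16·6 + 2·6^2 = $73. That is the break-even price.
Between these two prices the firm operates at a loss; above $73 it earns a profit.

Shutdown price = $17; break-even price = $73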